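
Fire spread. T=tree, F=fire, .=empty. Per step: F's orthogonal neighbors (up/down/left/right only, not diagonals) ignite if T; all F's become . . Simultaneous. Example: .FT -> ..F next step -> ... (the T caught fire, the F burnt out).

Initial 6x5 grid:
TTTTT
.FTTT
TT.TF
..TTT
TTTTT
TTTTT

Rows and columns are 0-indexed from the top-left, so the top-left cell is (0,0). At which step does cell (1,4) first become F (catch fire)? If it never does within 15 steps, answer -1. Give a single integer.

Step 1: cell (1,4)='F' (+6 fires, +2 burnt)
  -> target ignites at step 1
Step 2: cell (1,4)='.' (+7 fires, +6 burnt)
Step 3: cell (1,4)='.' (+4 fires, +7 burnt)
Step 4: cell (1,4)='.' (+2 fires, +4 burnt)
Step 5: cell (1,4)='.' (+2 fires, +2 burnt)
Step 6: cell (1,4)='.' (+2 fires, +2 burnt)
Step 7: cell (1,4)='.' (+1 fires, +2 burnt)
Step 8: cell (1,4)='.' (+0 fires, +1 burnt)
  fire out at step 8

1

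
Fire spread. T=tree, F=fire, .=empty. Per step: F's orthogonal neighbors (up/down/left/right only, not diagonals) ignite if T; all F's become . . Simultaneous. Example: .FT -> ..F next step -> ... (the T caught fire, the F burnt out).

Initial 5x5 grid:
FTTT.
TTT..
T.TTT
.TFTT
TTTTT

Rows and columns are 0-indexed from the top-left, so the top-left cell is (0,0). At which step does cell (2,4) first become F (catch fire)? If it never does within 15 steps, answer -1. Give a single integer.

Step 1: cell (2,4)='T' (+6 fires, +2 burnt)
Step 2: cell (2,4)='T' (+8 fires, +6 burnt)
Step 3: cell (2,4)='F' (+4 fires, +8 burnt)
  -> target ignites at step 3
Step 4: cell (2,4)='.' (+0 fires, +4 burnt)
  fire out at step 4

3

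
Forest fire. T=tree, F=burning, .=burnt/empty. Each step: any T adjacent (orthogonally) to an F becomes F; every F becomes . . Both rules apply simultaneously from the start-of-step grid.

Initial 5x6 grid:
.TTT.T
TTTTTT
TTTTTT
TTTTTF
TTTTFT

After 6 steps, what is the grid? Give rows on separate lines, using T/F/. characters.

Step 1: 4 trees catch fire, 2 burn out
  .TTT.T
  TTTTTT
  TTTTTF
  TTTTF.
  TTTF.F
Step 2: 4 trees catch fire, 4 burn out
  .TTT.T
  TTTTTF
  TTTTF.
  TTTF..
  TTF...
Step 3: 5 trees catch fire, 4 burn out
  .TTT.F
  TTTTF.
  TTTF..
  TTF...
  TF....
Step 4: 4 trees catch fire, 5 burn out
  .TTT..
  TTTF..
  TTF...
  TF....
  F.....
Step 5: 4 trees catch fire, 4 burn out
  .TTF..
  TTF...
  TF....
  F.....
  ......
Step 6: 3 trees catch fire, 4 burn out
  .TF...
  TF....
  F.....
  ......
  ......

.TF...
TF....
F.....
......
......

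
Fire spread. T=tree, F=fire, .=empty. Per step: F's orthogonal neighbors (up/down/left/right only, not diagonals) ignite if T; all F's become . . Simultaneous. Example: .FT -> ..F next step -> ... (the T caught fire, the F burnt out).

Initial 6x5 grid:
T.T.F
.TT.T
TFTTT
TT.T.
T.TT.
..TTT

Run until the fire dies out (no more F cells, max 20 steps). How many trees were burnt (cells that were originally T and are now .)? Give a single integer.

Answer: 17

Derivation:
Step 1: +5 fires, +2 burnt (F count now 5)
Step 2: +4 fires, +5 burnt (F count now 4)
Step 3: +3 fires, +4 burnt (F count now 3)
Step 4: +1 fires, +3 burnt (F count now 1)
Step 5: +2 fires, +1 burnt (F count now 2)
Step 6: +2 fires, +2 burnt (F count now 2)
Step 7: +0 fires, +2 burnt (F count now 0)
Fire out after step 7
Initially T: 18, now '.': 29
Total burnt (originally-T cells now '.'): 17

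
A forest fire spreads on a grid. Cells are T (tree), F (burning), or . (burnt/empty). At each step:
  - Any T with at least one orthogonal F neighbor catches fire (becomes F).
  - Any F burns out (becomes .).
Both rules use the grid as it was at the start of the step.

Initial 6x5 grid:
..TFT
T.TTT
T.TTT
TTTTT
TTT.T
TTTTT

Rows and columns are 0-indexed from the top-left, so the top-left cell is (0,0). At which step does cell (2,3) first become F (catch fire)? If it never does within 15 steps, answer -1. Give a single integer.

Step 1: cell (2,3)='T' (+3 fires, +1 burnt)
Step 2: cell (2,3)='F' (+3 fires, +3 burnt)
  -> target ignites at step 2
Step 3: cell (2,3)='.' (+3 fires, +3 burnt)
Step 4: cell (2,3)='.' (+2 fires, +3 burnt)
Step 5: cell (2,3)='.' (+3 fires, +2 burnt)
Step 6: cell (2,3)='.' (+4 fires, +3 burnt)
Step 7: cell (2,3)='.' (+4 fires, +4 burnt)
Step 8: cell (2,3)='.' (+2 fires, +4 burnt)
Step 9: cell (2,3)='.' (+0 fires, +2 burnt)
  fire out at step 9

2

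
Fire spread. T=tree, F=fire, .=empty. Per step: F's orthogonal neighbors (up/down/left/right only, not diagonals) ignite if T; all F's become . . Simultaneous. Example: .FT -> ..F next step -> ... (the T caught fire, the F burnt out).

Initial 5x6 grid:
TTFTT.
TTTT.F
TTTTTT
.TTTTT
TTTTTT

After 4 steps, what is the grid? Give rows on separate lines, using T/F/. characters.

Step 1: 4 trees catch fire, 2 burn out
  TF.FT.
  TTFT..
  TTTTTF
  .TTTTT
  TTTTTT
Step 2: 7 trees catch fire, 4 burn out
  F...F.
  TF.F..
  TTFTF.
  .TTTTF
  TTTTTT
Step 3: 6 trees catch fire, 7 burn out
  ......
  F.....
  TF.F..
  .TFTF.
  TTTTTF
Step 4: 5 trees catch fire, 6 burn out
  ......
  ......
  F.....
  .F.F..
  TTFTF.

......
......
F.....
.F.F..
TTFTF.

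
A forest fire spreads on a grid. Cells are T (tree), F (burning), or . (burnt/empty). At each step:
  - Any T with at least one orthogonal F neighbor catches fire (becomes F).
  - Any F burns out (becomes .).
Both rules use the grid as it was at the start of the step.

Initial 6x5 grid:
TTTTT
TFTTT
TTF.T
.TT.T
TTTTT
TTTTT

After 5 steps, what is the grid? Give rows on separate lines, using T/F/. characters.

Step 1: 5 trees catch fire, 2 burn out
  TFTTT
  F.FTT
  TF..T
  .TF.T
  TTTTT
  TTTTT
Step 2: 6 trees catch fire, 5 burn out
  F.FTT
  ...FT
  F...T
  .F..T
  TTFTT
  TTTTT
Step 3: 5 trees catch fire, 6 burn out
  ...FT
  ....F
  ....T
  ....T
  TF.FT
  TTFTT
Step 4: 6 trees catch fire, 5 burn out
  ....F
  .....
  ....F
  ....T
  F...F
  TF.FT
Step 5: 3 trees catch fire, 6 burn out
  .....
  .....
  .....
  ....F
  .....
  F...F

.....
.....
.....
....F
.....
F...F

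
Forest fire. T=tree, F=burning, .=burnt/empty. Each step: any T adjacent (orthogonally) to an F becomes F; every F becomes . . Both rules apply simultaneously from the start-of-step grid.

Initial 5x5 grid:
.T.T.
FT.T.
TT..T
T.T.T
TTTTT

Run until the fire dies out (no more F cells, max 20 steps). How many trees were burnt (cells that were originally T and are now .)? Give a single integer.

Step 1: +2 fires, +1 burnt (F count now 2)
Step 2: +3 fires, +2 burnt (F count now 3)
Step 3: +1 fires, +3 burnt (F count now 1)
Step 4: +1 fires, +1 burnt (F count now 1)
Step 5: +1 fires, +1 burnt (F count now 1)
Step 6: +2 fires, +1 burnt (F count now 2)
Step 7: +1 fires, +2 burnt (F count now 1)
Step 8: +1 fires, +1 burnt (F count now 1)
Step 9: +1 fires, +1 burnt (F count now 1)
Step 10: +0 fires, +1 burnt (F count now 0)
Fire out after step 10
Initially T: 15, now '.': 23
Total burnt (originally-T cells now '.'): 13

Answer: 13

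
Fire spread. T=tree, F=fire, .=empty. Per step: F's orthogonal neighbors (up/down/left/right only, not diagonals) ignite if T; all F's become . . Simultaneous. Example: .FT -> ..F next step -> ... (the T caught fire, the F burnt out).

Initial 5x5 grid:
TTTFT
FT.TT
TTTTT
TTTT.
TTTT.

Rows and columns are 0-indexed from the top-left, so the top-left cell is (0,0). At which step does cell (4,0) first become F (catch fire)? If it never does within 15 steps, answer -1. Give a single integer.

Step 1: cell (4,0)='T' (+6 fires, +2 burnt)
Step 2: cell (4,0)='T' (+5 fires, +6 burnt)
Step 3: cell (4,0)='F' (+5 fires, +5 burnt)
  -> target ignites at step 3
Step 4: cell (4,0)='.' (+3 fires, +5 burnt)
Step 5: cell (4,0)='.' (+1 fires, +3 burnt)
Step 6: cell (4,0)='.' (+0 fires, +1 burnt)
  fire out at step 6

3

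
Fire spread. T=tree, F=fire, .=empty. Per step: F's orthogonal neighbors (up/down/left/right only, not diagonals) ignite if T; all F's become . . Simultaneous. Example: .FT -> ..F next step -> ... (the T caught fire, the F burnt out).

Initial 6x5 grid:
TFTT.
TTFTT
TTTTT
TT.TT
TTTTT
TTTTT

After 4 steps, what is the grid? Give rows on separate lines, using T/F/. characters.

Step 1: 5 trees catch fire, 2 burn out
  F.FT.
  TF.FT
  TTFTT
  TT.TT
  TTTTT
  TTTTT
Step 2: 5 trees catch fire, 5 burn out
  ...F.
  F...F
  TF.FT
  TT.TT
  TTTTT
  TTTTT
Step 3: 4 trees catch fire, 5 burn out
  .....
  .....
  F...F
  TF.FT
  TTTTT
  TTTTT
Step 4: 4 trees catch fire, 4 burn out
  .....
  .....
  .....
  F...F
  TFTFT
  TTTTT

.....
.....
.....
F...F
TFTFT
TTTTT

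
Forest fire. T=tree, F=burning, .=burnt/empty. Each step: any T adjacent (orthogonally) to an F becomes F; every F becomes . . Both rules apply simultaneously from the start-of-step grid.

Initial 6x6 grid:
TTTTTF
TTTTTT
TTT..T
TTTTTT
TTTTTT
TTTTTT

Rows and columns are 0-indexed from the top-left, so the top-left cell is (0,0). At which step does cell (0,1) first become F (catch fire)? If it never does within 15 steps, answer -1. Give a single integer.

Step 1: cell (0,1)='T' (+2 fires, +1 burnt)
Step 2: cell (0,1)='T' (+3 fires, +2 burnt)
Step 3: cell (0,1)='T' (+3 fires, +3 burnt)
Step 4: cell (0,1)='F' (+4 fires, +3 burnt)
  -> target ignites at step 4
Step 5: cell (0,1)='.' (+6 fires, +4 burnt)
Step 6: cell (0,1)='.' (+5 fires, +6 burnt)
Step 7: cell (0,1)='.' (+4 fires, +5 burnt)
Step 8: cell (0,1)='.' (+3 fires, +4 burnt)
Step 9: cell (0,1)='.' (+2 fires, +3 burnt)
Step 10: cell (0,1)='.' (+1 fires, +2 burnt)
Step 11: cell (0,1)='.' (+0 fires, +1 burnt)
  fire out at step 11

4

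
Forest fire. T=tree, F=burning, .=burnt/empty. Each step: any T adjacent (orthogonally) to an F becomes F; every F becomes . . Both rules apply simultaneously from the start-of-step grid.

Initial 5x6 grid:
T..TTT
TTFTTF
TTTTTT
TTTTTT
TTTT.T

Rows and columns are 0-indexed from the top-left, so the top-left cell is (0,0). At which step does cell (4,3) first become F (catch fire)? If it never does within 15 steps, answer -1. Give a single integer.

Step 1: cell (4,3)='T' (+6 fires, +2 burnt)
Step 2: cell (4,3)='T' (+8 fires, +6 burnt)
Step 3: cell (4,3)='T' (+7 fires, +8 burnt)
Step 4: cell (4,3)='F' (+3 fires, +7 burnt)
  -> target ignites at step 4
Step 5: cell (4,3)='.' (+1 fires, +3 burnt)
Step 6: cell (4,3)='.' (+0 fires, +1 burnt)
  fire out at step 6

4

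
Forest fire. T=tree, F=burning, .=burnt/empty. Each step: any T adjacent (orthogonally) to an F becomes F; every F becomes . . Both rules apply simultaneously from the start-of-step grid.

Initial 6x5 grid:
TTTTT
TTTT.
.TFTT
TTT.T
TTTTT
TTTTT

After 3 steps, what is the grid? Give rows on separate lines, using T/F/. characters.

Step 1: 4 trees catch fire, 1 burn out
  TTTTT
  TTFT.
  .F.FT
  TTF.T
  TTTTT
  TTTTT
Step 2: 6 trees catch fire, 4 burn out
  TTFTT
  TF.F.
  ....F
  TF..T
  TTFTT
  TTTTT
Step 3: 8 trees catch fire, 6 burn out
  TF.FT
  F....
  .....
  F...F
  TF.FT
  TTFTT

TF.FT
F....
.....
F...F
TF.FT
TTFTT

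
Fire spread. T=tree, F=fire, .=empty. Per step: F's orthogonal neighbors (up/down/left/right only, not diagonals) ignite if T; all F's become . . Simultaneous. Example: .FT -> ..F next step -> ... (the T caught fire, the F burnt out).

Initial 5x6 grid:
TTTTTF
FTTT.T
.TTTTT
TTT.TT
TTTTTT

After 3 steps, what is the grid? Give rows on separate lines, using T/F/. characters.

Step 1: 4 trees catch fire, 2 burn out
  FTTTF.
  .FTT.F
  .TTTTT
  TTT.TT
  TTTTTT
Step 2: 5 trees catch fire, 4 burn out
  .FTF..
  ..FT..
  .FTTTF
  TTT.TT
  TTTTTT
Step 3: 6 trees catch fire, 5 burn out
  ..F...
  ...F..
  ..FTF.
  TFT.TF
  TTTTTT

..F...
...F..
..FTF.
TFT.TF
TTTTTT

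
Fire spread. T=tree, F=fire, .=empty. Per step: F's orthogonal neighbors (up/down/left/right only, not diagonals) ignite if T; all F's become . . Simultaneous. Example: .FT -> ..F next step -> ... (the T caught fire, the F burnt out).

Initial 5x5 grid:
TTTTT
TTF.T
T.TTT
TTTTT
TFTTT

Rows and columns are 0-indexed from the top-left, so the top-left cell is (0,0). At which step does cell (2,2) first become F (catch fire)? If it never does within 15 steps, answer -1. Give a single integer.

Step 1: cell (2,2)='F' (+6 fires, +2 burnt)
  -> target ignites at step 1
Step 2: cell (2,2)='.' (+7 fires, +6 burnt)
Step 3: cell (2,2)='.' (+6 fires, +7 burnt)
Step 4: cell (2,2)='.' (+2 fires, +6 burnt)
Step 5: cell (2,2)='.' (+0 fires, +2 burnt)
  fire out at step 5

1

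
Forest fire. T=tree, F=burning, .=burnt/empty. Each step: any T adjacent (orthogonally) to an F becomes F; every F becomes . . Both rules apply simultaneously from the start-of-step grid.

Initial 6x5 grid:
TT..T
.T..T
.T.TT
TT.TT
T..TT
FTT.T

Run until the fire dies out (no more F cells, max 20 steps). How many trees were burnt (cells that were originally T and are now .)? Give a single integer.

Answer: 9

Derivation:
Step 1: +2 fires, +1 burnt (F count now 2)
Step 2: +2 fires, +2 burnt (F count now 2)
Step 3: +1 fires, +2 burnt (F count now 1)
Step 4: +1 fires, +1 burnt (F count now 1)
Step 5: +1 fires, +1 burnt (F count now 1)
Step 6: +1 fires, +1 burnt (F count now 1)
Step 7: +1 fires, +1 burnt (F count now 1)
Step 8: +0 fires, +1 burnt (F count now 0)
Fire out after step 8
Initially T: 18, now '.': 21
Total burnt (originally-T cells now '.'): 9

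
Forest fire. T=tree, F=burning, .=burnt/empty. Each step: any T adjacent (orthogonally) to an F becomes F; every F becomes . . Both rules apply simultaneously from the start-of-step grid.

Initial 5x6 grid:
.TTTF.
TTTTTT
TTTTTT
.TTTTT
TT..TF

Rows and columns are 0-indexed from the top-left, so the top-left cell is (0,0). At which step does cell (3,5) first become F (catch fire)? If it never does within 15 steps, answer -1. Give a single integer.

Step 1: cell (3,5)='F' (+4 fires, +2 burnt)
  -> target ignites at step 1
Step 2: cell (3,5)='.' (+6 fires, +4 burnt)
Step 3: cell (3,5)='.' (+4 fires, +6 burnt)
Step 4: cell (3,5)='.' (+3 fires, +4 burnt)
Step 5: cell (3,5)='.' (+3 fires, +3 burnt)
Step 6: cell (3,5)='.' (+2 fires, +3 burnt)
Step 7: cell (3,5)='.' (+1 fires, +2 burnt)
Step 8: cell (3,5)='.' (+0 fires, +1 burnt)
  fire out at step 8

1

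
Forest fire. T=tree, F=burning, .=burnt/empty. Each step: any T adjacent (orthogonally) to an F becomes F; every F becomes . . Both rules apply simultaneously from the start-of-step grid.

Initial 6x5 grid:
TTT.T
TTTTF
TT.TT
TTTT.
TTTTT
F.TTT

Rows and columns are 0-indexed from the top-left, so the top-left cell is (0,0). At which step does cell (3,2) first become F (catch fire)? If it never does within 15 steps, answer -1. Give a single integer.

Step 1: cell (3,2)='T' (+4 fires, +2 burnt)
Step 2: cell (3,2)='T' (+4 fires, +4 burnt)
Step 3: cell (3,2)='T' (+6 fires, +4 burnt)
Step 4: cell (3,2)='F' (+6 fires, +6 burnt)
  -> target ignites at step 4
Step 5: cell (3,2)='.' (+3 fires, +6 burnt)
Step 6: cell (3,2)='.' (+1 fires, +3 burnt)
Step 7: cell (3,2)='.' (+0 fires, +1 burnt)
  fire out at step 7

4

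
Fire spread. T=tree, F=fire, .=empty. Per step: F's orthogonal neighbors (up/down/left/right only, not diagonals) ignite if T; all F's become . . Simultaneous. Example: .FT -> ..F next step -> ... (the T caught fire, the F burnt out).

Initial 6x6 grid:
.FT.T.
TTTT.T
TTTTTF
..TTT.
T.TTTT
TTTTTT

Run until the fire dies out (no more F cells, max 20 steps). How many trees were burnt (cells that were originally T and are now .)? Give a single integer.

Answer: 25

Derivation:
Step 1: +4 fires, +2 burnt (F count now 4)
Step 2: +5 fires, +4 burnt (F count now 5)
Step 3: +5 fires, +5 burnt (F count now 5)
Step 4: +4 fires, +5 burnt (F count now 4)
Step 5: +3 fires, +4 burnt (F count now 3)
Step 6: +1 fires, +3 burnt (F count now 1)
Step 7: +1 fires, +1 burnt (F count now 1)
Step 8: +1 fires, +1 burnt (F count now 1)
Step 9: +1 fires, +1 burnt (F count now 1)
Step 10: +0 fires, +1 burnt (F count now 0)
Fire out after step 10
Initially T: 26, now '.': 35
Total burnt (originally-T cells now '.'): 25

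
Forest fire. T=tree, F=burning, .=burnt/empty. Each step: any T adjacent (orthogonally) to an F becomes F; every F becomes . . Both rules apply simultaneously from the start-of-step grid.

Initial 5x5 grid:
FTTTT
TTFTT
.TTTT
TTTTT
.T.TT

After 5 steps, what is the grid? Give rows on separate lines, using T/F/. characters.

Step 1: 6 trees catch fire, 2 burn out
  .FFTT
  FF.FT
  .TFTT
  TTTTT
  .T.TT
Step 2: 5 trees catch fire, 6 burn out
  ...FT
  ....F
  .F.FT
  TTFTT
  .T.TT
Step 3: 4 trees catch fire, 5 burn out
  ....F
  .....
  ....F
  TF.FT
  .T.TT
Step 4: 4 trees catch fire, 4 burn out
  .....
  .....
  .....
  F...F
  .F.FT
Step 5: 1 trees catch fire, 4 burn out
  .....
  .....
  .....
  .....
  ....F

.....
.....
.....
.....
....F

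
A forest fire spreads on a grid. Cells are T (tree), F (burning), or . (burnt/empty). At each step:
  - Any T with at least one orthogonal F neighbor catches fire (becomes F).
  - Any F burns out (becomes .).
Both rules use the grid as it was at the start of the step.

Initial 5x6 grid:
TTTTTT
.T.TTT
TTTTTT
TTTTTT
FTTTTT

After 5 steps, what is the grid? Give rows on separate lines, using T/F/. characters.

Step 1: 2 trees catch fire, 1 burn out
  TTTTTT
  .T.TTT
  TTTTTT
  FTTTTT
  .FTTTT
Step 2: 3 trees catch fire, 2 burn out
  TTTTTT
  .T.TTT
  FTTTTT
  .FTTTT
  ..FTTT
Step 3: 3 trees catch fire, 3 burn out
  TTTTTT
  .T.TTT
  .FTTTT
  ..FTTT
  ...FTT
Step 4: 4 trees catch fire, 3 burn out
  TTTTTT
  .F.TTT
  ..FTTT
  ...FTT
  ....FT
Step 5: 4 trees catch fire, 4 burn out
  TFTTTT
  ...TTT
  ...FTT
  ....FT
  .....F

TFTTTT
...TTT
...FTT
....FT
.....F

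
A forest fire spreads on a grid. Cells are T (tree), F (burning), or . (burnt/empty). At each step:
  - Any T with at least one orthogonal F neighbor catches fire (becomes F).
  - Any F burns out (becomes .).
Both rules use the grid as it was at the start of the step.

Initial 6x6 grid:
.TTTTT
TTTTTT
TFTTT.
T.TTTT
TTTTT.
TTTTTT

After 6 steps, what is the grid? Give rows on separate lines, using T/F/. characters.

Step 1: 3 trees catch fire, 1 burn out
  .TTTTT
  TFTTTT
  F.FTT.
  T.TTTT
  TTTTT.
  TTTTTT
Step 2: 6 trees catch fire, 3 burn out
  .FTTTT
  F.FTTT
  ...FT.
  F.FTTT
  TTTTT.
  TTTTTT
Step 3: 6 trees catch fire, 6 burn out
  ..FTTT
  ...FTT
  ....F.
  ...FTT
  FTFTT.
  TTTTTT
Step 4: 7 trees catch fire, 6 burn out
  ...FTT
  ....FT
  ......
  ....FT
  .F.FT.
  FTFTTT
Step 5: 6 trees catch fire, 7 burn out
  ....FT
  .....F
  ......
  .....F
  ....F.
  .F.FTT
Step 6: 2 trees catch fire, 6 burn out
  .....F
  ......
  ......
  ......
  ......
  ....FT

.....F
......
......
......
......
....FT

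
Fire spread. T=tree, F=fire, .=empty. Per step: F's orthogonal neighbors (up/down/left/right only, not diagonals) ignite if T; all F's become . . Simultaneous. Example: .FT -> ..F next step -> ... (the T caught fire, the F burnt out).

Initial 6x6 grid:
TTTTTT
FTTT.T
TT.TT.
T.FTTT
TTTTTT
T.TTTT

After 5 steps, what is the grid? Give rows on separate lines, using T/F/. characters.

Step 1: 5 trees catch fire, 2 burn out
  FTTTTT
  .FTT.T
  FT.TT.
  T..FTT
  TTFTTT
  T.TTTT
Step 2: 9 trees catch fire, 5 burn out
  .FTTTT
  ..FT.T
  .F.FT.
  F...FT
  TF.FTT
  T.FTTT
Step 3: 7 trees catch fire, 9 burn out
  ..FTTT
  ...F.T
  ....F.
  .....F
  F...FT
  T..FTT
Step 4: 4 trees catch fire, 7 burn out
  ...FTT
  .....T
  ......
  ......
  .....F
  F...FT
Step 5: 2 trees catch fire, 4 burn out
  ....FT
  .....T
  ......
  ......
  ......
  .....F

....FT
.....T
......
......
......
.....F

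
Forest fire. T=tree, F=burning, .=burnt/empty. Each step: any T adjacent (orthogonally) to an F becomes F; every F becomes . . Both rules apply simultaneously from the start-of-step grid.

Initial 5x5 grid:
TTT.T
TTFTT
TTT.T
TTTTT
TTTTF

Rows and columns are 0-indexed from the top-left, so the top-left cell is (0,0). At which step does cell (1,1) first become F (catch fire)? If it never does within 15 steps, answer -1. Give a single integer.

Step 1: cell (1,1)='F' (+6 fires, +2 burnt)
  -> target ignites at step 1
Step 2: cell (1,1)='.' (+8 fires, +6 burnt)
Step 3: cell (1,1)='.' (+5 fires, +8 burnt)
Step 4: cell (1,1)='.' (+2 fires, +5 burnt)
Step 5: cell (1,1)='.' (+0 fires, +2 burnt)
  fire out at step 5

1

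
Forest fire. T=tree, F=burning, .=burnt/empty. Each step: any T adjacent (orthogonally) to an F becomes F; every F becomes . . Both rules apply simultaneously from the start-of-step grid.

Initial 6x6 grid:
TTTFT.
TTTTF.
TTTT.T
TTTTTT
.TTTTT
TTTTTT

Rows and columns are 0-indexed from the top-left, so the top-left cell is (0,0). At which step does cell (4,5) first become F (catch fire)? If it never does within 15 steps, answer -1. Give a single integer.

Step 1: cell (4,5)='T' (+3 fires, +2 burnt)
Step 2: cell (4,5)='T' (+3 fires, +3 burnt)
Step 3: cell (4,5)='T' (+4 fires, +3 burnt)
Step 4: cell (4,5)='T' (+5 fires, +4 burnt)
Step 5: cell (4,5)='T' (+6 fires, +5 burnt)
Step 6: cell (4,5)='F' (+6 fires, +6 burnt)
  -> target ignites at step 6
Step 7: cell (4,5)='.' (+2 fires, +6 burnt)
Step 8: cell (4,5)='.' (+1 fires, +2 burnt)
Step 9: cell (4,5)='.' (+0 fires, +1 burnt)
  fire out at step 9

6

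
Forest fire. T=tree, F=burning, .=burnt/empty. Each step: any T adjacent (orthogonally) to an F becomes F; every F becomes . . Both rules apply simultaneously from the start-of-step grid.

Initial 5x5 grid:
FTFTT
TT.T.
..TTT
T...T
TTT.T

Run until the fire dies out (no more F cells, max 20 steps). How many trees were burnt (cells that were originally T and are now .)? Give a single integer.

Answer: 11

Derivation:
Step 1: +3 fires, +2 burnt (F count now 3)
Step 2: +3 fires, +3 burnt (F count now 3)
Step 3: +1 fires, +3 burnt (F count now 1)
Step 4: +2 fires, +1 burnt (F count now 2)
Step 5: +1 fires, +2 burnt (F count now 1)
Step 6: +1 fires, +1 burnt (F count now 1)
Step 7: +0 fires, +1 burnt (F count now 0)
Fire out after step 7
Initially T: 15, now '.': 21
Total burnt (originally-T cells now '.'): 11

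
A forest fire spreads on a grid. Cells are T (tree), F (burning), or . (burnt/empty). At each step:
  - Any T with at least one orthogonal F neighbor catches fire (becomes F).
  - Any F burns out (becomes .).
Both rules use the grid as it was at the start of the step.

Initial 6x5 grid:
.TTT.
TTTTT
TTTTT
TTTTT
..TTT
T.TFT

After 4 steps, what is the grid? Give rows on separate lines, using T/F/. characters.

Step 1: 3 trees catch fire, 1 burn out
  .TTT.
  TTTTT
  TTTTT
  TTTTT
  ..TFT
  T.F.F
Step 2: 3 trees catch fire, 3 burn out
  .TTT.
  TTTTT
  TTTTT
  TTTFT
  ..F.F
  T....
Step 3: 3 trees catch fire, 3 burn out
  .TTT.
  TTTTT
  TTTFT
  TTF.F
  .....
  T....
Step 4: 4 trees catch fire, 3 burn out
  .TTT.
  TTTFT
  TTF.F
  TF...
  .....
  T....

.TTT.
TTTFT
TTF.F
TF...
.....
T....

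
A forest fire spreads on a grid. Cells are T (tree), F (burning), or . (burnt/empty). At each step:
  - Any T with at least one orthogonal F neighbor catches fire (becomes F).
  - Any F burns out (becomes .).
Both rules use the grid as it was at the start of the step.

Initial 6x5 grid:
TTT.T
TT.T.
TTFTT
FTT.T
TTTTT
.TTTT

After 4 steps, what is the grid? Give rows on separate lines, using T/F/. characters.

Step 1: 6 trees catch fire, 2 burn out
  TTT.T
  TT.T.
  FF.FT
  .FF.T
  FTTTT
  .TTTT
Step 2: 6 trees catch fire, 6 burn out
  TTT.T
  FF.F.
  ....F
  ....T
  .FFTT
  .TTTT
Step 3: 6 trees catch fire, 6 burn out
  FFT.T
  .....
  .....
  ....F
  ...FT
  .FFTT
Step 4: 3 trees catch fire, 6 burn out
  ..F.T
  .....
  .....
  .....
  ....F
  ...FT

..F.T
.....
.....
.....
....F
...FT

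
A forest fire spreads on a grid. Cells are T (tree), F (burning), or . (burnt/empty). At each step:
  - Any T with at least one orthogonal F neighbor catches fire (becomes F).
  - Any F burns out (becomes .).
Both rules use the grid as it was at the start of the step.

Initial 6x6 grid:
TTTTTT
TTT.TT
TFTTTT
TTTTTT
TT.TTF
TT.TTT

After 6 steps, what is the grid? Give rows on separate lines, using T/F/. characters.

Step 1: 7 trees catch fire, 2 burn out
  TTTTTT
  TFT.TT
  F.FTTT
  TFTTTF
  TT.TF.
  TT.TTF
Step 2: 11 trees catch fire, 7 burn out
  TFTTTT
  F.F.TT
  ...FTF
  F.FTF.
  TF.F..
  TT.TF.
Step 3: 8 trees catch fire, 11 burn out
  F.FTTT
  ....TF
  ....F.
  ...F..
  F.....
  TF.F..
Step 4: 4 trees catch fire, 8 burn out
  ...FTF
  ....F.
  ......
  ......
  ......
  F.....
Step 5: 1 trees catch fire, 4 burn out
  ....F.
  ......
  ......
  ......
  ......
  ......
Step 6: 0 trees catch fire, 1 burn out
  ......
  ......
  ......
  ......
  ......
  ......

......
......
......
......
......
......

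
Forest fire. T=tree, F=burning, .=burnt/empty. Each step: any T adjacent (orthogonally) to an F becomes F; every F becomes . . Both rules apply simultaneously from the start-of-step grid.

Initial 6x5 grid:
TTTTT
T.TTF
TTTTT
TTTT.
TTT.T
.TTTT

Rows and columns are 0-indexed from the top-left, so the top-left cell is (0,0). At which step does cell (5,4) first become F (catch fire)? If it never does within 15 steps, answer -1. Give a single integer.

Step 1: cell (5,4)='T' (+3 fires, +1 burnt)
Step 2: cell (5,4)='T' (+3 fires, +3 burnt)
Step 3: cell (5,4)='T' (+3 fires, +3 burnt)
Step 4: cell (5,4)='T' (+3 fires, +3 burnt)
Step 5: cell (5,4)='T' (+4 fires, +3 burnt)
Step 6: cell (5,4)='T' (+4 fires, +4 burnt)
Step 7: cell (5,4)='T' (+3 fires, +4 burnt)
Step 8: cell (5,4)='F' (+1 fires, +3 burnt)
  -> target ignites at step 8
Step 9: cell (5,4)='.' (+1 fires, +1 burnt)
Step 10: cell (5,4)='.' (+0 fires, +1 burnt)
  fire out at step 10

8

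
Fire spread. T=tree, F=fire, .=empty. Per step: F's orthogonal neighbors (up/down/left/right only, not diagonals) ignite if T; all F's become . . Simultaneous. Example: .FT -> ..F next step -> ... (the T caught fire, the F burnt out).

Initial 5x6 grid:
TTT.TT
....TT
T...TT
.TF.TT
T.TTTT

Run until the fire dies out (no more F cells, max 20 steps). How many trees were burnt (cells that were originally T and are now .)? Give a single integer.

Answer: 13

Derivation:
Step 1: +2 fires, +1 burnt (F count now 2)
Step 2: +1 fires, +2 burnt (F count now 1)
Step 3: +1 fires, +1 burnt (F count now 1)
Step 4: +2 fires, +1 burnt (F count now 2)
Step 5: +2 fires, +2 burnt (F count now 2)
Step 6: +2 fires, +2 burnt (F count now 2)
Step 7: +2 fires, +2 burnt (F count now 2)
Step 8: +1 fires, +2 burnt (F count now 1)
Step 9: +0 fires, +1 burnt (F count now 0)
Fire out after step 9
Initially T: 18, now '.': 25
Total burnt (originally-T cells now '.'): 13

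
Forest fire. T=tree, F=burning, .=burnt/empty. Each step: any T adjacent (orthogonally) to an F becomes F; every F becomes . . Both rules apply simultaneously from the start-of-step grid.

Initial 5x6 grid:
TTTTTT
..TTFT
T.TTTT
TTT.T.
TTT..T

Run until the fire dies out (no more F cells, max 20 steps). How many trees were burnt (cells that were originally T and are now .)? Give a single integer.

Step 1: +4 fires, +1 burnt (F count now 4)
Step 2: +6 fires, +4 burnt (F count now 6)
Step 3: +2 fires, +6 burnt (F count now 2)
Step 4: +2 fires, +2 burnt (F count now 2)
Step 5: +3 fires, +2 burnt (F count now 3)
Step 6: +2 fires, +3 burnt (F count now 2)
Step 7: +2 fires, +2 burnt (F count now 2)
Step 8: +0 fires, +2 burnt (F count now 0)
Fire out after step 8
Initially T: 22, now '.': 29
Total burnt (originally-T cells now '.'): 21

Answer: 21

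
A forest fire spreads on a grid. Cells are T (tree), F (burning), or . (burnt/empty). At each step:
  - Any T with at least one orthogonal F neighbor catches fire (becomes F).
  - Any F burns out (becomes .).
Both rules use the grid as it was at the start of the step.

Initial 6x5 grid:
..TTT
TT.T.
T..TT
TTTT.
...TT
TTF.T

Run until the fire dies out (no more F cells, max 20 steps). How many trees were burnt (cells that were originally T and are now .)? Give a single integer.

Step 1: +1 fires, +1 burnt (F count now 1)
Step 2: +1 fires, +1 burnt (F count now 1)
Step 3: +0 fires, +1 burnt (F count now 0)
Fire out after step 3
Initially T: 18, now '.': 14
Total burnt (originally-T cells now '.'): 2

Answer: 2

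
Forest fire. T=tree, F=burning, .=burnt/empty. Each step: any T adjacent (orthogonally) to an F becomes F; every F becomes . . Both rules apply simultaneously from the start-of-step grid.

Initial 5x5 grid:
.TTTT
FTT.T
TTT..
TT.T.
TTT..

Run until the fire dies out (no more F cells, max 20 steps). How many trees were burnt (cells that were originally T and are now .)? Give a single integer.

Answer: 15

Derivation:
Step 1: +2 fires, +1 burnt (F count now 2)
Step 2: +4 fires, +2 burnt (F count now 4)
Step 3: +4 fires, +4 burnt (F count now 4)
Step 4: +2 fires, +4 burnt (F count now 2)
Step 5: +2 fires, +2 burnt (F count now 2)
Step 6: +1 fires, +2 burnt (F count now 1)
Step 7: +0 fires, +1 burnt (F count now 0)
Fire out after step 7
Initially T: 16, now '.': 24
Total burnt (originally-T cells now '.'): 15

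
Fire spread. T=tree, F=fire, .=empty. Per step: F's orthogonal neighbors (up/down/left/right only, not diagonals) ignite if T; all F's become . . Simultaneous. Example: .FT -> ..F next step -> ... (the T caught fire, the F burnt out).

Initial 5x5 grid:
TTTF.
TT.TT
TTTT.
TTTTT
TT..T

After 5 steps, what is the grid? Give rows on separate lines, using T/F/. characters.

Step 1: 2 trees catch fire, 1 burn out
  TTF..
  TT.FT
  TTTT.
  TTTTT
  TT..T
Step 2: 3 trees catch fire, 2 burn out
  TF...
  TT..F
  TTTF.
  TTTTT
  TT..T
Step 3: 4 trees catch fire, 3 burn out
  F....
  TF...
  TTF..
  TTTFT
  TT..T
Step 4: 4 trees catch fire, 4 burn out
  .....
  F....
  TF...
  TTF.F
  TT..T
Step 5: 3 trees catch fire, 4 burn out
  .....
  .....
  F....
  TF...
  TT..F

.....
.....
F....
TF...
TT..F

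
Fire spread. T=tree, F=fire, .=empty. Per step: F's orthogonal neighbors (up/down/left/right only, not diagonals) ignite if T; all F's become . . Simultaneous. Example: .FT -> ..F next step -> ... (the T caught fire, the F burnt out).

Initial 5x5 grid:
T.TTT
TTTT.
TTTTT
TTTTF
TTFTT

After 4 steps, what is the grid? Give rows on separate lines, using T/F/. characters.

Step 1: 6 trees catch fire, 2 burn out
  T.TTT
  TTTT.
  TTTTF
  TTFF.
  TF.FF
Step 2: 4 trees catch fire, 6 burn out
  T.TTT
  TTTT.
  TTFF.
  TF...
  F....
Step 3: 4 trees catch fire, 4 burn out
  T.TTT
  TTFF.
  TF...
  F....
  .....
Step 4: 4 trees catch fire, 4 burn out
  T.FFT
  TF...
  F....
  .....
  .....

T.FFT
TF...
F....
.....
.....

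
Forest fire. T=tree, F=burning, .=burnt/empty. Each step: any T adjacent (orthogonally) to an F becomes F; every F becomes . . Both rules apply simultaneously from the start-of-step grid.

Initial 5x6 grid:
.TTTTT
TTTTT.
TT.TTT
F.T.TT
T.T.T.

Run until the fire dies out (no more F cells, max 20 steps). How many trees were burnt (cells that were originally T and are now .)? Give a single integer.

Answer: 19

Derivation:
Step 1: +2 fires, +1 burnt (F count now 2)
Step 2: +2 fires, +2 burnt (F count now 2)
Step 3: +1 fires, +2 burnt (F count now 1)
Step 4: +2 fires, +1 burnt (F count now 2)
Step 5: +2 fires, +2 burnt (F count now 2)
Step 6: +3 fires, +2 burnt (F count now 3)
Step 7: +2 fires, +3 burnt (F count now 2)
Step 8: +3 fires, +2 burnt (F count now 3)
Step 9: +2 fires, +3 burnt (F count now 2)
Step 10: +0 fires, +2 burnt (F count now 0)
Fire out after step 10
Initially T: 21, now '.': 28
Total burnt (originally-T cells now '.'): 19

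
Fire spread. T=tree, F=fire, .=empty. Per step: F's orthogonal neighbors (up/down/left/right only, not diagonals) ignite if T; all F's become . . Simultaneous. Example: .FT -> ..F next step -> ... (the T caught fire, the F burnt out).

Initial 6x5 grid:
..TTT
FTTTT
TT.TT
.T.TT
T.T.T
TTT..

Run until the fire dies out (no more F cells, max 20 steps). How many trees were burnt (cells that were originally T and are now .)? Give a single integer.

Answer: 15

Derivation:
Step 1: +2 fires, +1 burnt (F count now 2)
Step 2: +2 fires, +2 burnt (F count now 2)
Step 3: +3 fires, +2 burnt (F count now 3)
Step 4: +3 fires, +3 burnt (F count now 3)
Step 5: +3 fires, +3 burnt (F count now 3)
Step 6: +1 fires, +3 burnt (F count now 1)
Step 7: +1 fires, +1 burnt (F count now 1)
Step 8: +0 fires, +1 burnt (F count now 0)
Fire out after step 8
Initially T: 20, now '.': 25
Total burnt (originally-T cells now '.'): 15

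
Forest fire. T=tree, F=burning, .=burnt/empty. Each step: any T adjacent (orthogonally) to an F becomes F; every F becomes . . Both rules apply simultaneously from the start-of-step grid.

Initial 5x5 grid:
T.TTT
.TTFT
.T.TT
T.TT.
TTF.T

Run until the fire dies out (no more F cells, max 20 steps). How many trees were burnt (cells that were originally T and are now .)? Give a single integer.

Answer: 14

Derivation:
Step 1: +6 fires, +2 burnt (F count now 6)
Step 2: +6 fires, +6 burnt (F count now 6)
Step 3: +2 fires, +6 burnt (F count now 2)
Step 4: +0 fires, +2 burnt (F count now 0)
Fire out after step 4
Initially T: 16, now '.': 23
Total burnt (originally-T cells now '.'): 14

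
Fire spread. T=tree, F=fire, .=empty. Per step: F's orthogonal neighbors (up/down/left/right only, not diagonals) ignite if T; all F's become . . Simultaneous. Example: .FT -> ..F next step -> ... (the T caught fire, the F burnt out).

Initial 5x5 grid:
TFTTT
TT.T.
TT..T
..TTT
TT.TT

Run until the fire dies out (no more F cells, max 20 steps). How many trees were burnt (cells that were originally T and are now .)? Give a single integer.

Answer: 9

Derivation:
Step 1: +3 fires, +1 burnt (F count now 3)
Step 2: +3 fires, +3 burnt (F count now 3)
Step 3: +3 fires, +3 burnt (F count now 3)
Step 4: +0 fires, +3 burnt (F count now 0)
Fire out after step 4
Initially T: 17, now '.': 17
Total burnt (originally-T cells now '.'): 9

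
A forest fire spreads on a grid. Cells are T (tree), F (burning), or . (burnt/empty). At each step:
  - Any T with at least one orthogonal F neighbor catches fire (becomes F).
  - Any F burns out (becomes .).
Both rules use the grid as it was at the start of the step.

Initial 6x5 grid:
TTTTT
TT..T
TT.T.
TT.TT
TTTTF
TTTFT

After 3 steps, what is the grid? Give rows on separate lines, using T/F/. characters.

Step 1: 4 trees catch fire, 2 burn out
  TTTTT
  TT..T
  TT.T.
  TT.TF
  TTTF.
  TTF.F
Step 2: 3 trees catch fire, 4 burn out
  TTTTT
  TT..T
  TT.T.
  TT.F.
  TTF..
  TF...
Step 3: 3 trees catch fire, 3 burn out
  TTTTT
  TT..T
  TT.F.
  TT...
  TF...
  F....

TTTTT
TT..T
TT.F.
TT...
TF...
F....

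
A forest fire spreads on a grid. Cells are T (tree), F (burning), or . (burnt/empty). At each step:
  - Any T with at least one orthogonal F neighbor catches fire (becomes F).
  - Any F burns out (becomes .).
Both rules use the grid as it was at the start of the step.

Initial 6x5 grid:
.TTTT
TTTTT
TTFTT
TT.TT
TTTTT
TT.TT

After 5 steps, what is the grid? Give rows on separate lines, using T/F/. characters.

Step 1: 3 trees catch fire, 1 burn out
  .TTTT
  TTFTT
  TF.FT
  TT.TT
  TTTTT
  TT.TT
Step 2: 7 trees catch fire, 3 burn out
  .TFTT
  TF.FT
  F...F
  TF.FT
  TTTTT
  TT.TT
Step 3: 8 trees catch fire, 7 burn out
  .F.FT
  F...F
  .....
  F...F
  TFTFT
  TT.TT
Step 4: 6 trees catch fire, 8 burn out
  ....F
  .....
  .....
  .....
  F.F.F
  TF.FT
Step 5: 2 trees catch fire, 6 burn out
  .....
  .....
  .....
  .....
  .....
  F...F

.....
.....
.....
.....
.....
F...F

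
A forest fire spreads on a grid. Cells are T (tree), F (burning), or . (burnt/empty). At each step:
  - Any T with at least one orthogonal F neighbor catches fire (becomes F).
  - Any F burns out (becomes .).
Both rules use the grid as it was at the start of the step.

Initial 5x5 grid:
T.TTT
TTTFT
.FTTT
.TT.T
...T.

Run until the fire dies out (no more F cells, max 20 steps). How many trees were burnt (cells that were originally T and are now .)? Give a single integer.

Step 1: +7 fires, +2 burnt (F count now 7)
Step 2: +5 fires, +7 burnt (F count now 5)
Step 3: +2 fires, +5 burnt (F count now 2)
Step 4: +0 fires, +2 burnt (F count now 0)
Fire out after step 4
Initially T: 15, now '.': 24
Total burnt (originally-T cells now '.'): 14

Answer: 14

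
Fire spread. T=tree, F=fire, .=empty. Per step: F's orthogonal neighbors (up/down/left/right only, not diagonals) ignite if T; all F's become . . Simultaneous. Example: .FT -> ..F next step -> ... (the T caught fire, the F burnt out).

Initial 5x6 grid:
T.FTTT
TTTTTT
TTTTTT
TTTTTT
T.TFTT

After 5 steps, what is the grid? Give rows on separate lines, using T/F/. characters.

Step 1: 5 trees catch fire, 2 burn out
  T..FTT
  TTFTTT
  TTTTTT
  TTTFTT
  T.F.FT
Step 2: 8 trees catch fire, 5 burn out
  T...FT
  TF.FTT
  TTFFTT
  TTF.FT
  T....F
Step 3: 7 trees catch fire, 8 burn out
  T....F
  F...FT
  TF..FT
  TF...F
  T.....
Step 4: 5 trees catch fire, 7 burn out
  F.....
  .....F
  F....F
  F.....
  T.....
Step 5: 1 trees catch fire, 5 burn out
  ......
  ......
  ......
  ......
  F.....

......
......
......
......
F.....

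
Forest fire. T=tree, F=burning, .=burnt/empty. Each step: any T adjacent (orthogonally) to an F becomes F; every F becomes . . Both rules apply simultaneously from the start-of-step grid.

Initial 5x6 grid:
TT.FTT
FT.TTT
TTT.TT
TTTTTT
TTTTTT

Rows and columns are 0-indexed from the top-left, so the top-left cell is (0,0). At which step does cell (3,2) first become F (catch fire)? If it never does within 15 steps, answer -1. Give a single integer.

Step 1: cell (3,2)='T' (+5 fires, +2 burnt)
Step 2: cell (3,2)='T' (+5 fires, +5 burnt)
Step 3: cell (3,2)='T' (+5 fires, +5 burnt)
Step 4: cell (3,2)='F' (+4 fires, +5 burnt)
  -> target ignites at step 4
Step 5: cell (3,2)='.' (+4 fires, +4 burnt)
Step 6: cell (3,2)='.' (+2 fires, +4 burnt)
Step 7: cell (3,2)='.' (+0 fires, +2 burnt)
  fire out at step 7

4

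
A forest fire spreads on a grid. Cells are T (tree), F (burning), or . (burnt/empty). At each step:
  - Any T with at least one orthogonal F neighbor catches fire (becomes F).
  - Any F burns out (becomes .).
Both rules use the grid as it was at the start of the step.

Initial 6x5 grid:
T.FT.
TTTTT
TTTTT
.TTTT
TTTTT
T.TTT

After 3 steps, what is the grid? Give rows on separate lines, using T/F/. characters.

Step 1: 2 trees catch fire, 1 burn out
  T..F.
  TTFTT
  TTTTT
  .TTTT
  TTTTT
  T.TTT
Step 2: 3 trees catch fire, 2 burn out
  T....
  TF.FT
  TTFTT
  .TTTT
  TTTTT
  T.TTT
Step 3: 5 trees catch fire, 3 burn out
  T....
  F...F
  TF.FT
  .TFTT
  TTTTT
  T.TTT

T....
F...F
TF.FT
.TFTT
TTTTT
T.TTT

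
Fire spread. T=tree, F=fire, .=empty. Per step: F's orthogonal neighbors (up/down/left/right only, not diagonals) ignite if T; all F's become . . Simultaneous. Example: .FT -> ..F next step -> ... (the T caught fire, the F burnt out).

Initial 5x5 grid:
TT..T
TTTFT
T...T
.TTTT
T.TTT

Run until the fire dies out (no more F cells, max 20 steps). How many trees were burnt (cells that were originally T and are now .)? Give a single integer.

Step 1: +2 fires, +1 burnt (F count now 2)
Step 2: +3 fires, +2 burnt (F count now 3)
Step 3: +3 fires, +3 burnt (F count now 3)
Step 4: +4 fires, +3 burnt (F count now 4)
Step 5: +2 fires, +4 burnt (F count now 2)
Step 6: +2 fires, +2 burnt (F count now 2)
Step 7: +0 fires, +2 burnt (F count now 0)
Fire out after step 7
Initially T: 17, now '.': 24
Total burnt (originally-T cells now '.'): 16

Answer: 16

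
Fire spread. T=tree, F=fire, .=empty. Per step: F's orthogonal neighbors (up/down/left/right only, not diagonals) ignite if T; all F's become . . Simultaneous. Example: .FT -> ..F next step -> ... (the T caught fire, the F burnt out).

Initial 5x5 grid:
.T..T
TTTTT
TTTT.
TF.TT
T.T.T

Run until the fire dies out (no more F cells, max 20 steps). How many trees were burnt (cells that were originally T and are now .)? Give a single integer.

Step 1: +2 fires, +1 burnt (F count now 2)
Step 2: +4 fires, +2 burnt (F count now 4)
Step 3: +4 fires, +4 burnt (F count now 4)
Step 4: +2 fires, +4 burnt (F count now 2)
Step 5: +2 fires, +2 burnt (F count now 2)
Step 6: +2 fires, +2 burnt (F count now 2)
Step 7: +0 fires, +2 burnt (F count now 0)
Fire out after step 7
Initially T: 17, now '.': 24
Total burnt (originally-T cells now '.'): 16

Answer: 16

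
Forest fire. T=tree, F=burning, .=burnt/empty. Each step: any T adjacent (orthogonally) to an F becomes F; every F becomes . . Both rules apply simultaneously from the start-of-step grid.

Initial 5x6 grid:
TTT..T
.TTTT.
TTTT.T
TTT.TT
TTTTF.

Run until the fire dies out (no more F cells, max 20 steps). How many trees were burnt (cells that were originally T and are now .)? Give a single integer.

Step 1: +2 fires, +1 burnt (F count now 2)
Step 2: +2 fires, +2 burnt (F count now 2)
Step 3: +3 fires, +2 burnt (F count now 3)
Step 4: +3 fires, +3 burnt (F count now 3)
Step 5: +4 fires, +3 burnt (F count now 4)
Step 6: +4 fires, +4 burnt (F count now 4)
Step 7: +2 fires, +4 burnt (F count now 2)
Step 8: +1 fires, +2 burnt (F count now 1)
Step 9: +0 fires, +1 burnt (F count now 0)
Fire out after step 9
Initially T: 22, now '.': 29
Total burnt (originally-T cells now '.'): 21

Answer: 21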